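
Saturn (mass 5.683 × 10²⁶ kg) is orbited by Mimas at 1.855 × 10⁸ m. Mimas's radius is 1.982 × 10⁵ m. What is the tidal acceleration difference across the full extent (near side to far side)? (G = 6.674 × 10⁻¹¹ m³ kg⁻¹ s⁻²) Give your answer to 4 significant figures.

4.711 × 10⁻³ m/s²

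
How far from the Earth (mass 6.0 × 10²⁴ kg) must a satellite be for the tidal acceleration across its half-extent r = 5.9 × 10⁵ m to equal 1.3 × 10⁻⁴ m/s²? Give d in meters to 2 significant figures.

2GMr/d³ = a_tidal  ⇒  d = (2GMr / a_tidal)^(1/3)
d = (2 × 6.674×10⁻¹¹ × (6.0 × 10²⁴) × (5.9 × 10⁵) / (1.3 × 10⁻⁴))^(1/3)
  = 1.5 × 10⁸ m

1.5 × 10⁸ m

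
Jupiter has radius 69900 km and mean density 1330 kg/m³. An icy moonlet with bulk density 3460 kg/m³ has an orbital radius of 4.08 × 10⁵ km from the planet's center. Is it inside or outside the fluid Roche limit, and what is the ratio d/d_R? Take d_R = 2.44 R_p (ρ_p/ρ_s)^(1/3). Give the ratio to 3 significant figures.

d_R = 2.44 × (69900 km) × (1330/3460)^(1/3) = 1.240 × 10⁵ km
d/d_R = (4.08 × 10⁵) / (1.240 × 10⁵) = 3.29
Since d/d_R > 1, the body is outside the Roche limit.

outside; d/d_R ≈ 3.29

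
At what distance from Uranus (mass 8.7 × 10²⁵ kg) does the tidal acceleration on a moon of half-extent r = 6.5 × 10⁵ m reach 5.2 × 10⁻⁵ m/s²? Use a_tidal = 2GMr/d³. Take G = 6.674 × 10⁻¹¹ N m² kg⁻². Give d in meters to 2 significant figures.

2GMr/d³ = a_tidal  ⇒  d = (2GMr / a_tidal)^(1/3)
d = (2 × 6.674×10⁻¹¹ × (8.7 × 10²⁵) × (6.5 × 10⁵) / (5.2 × 10⁻⁵))^(1/3)
  = 5.3 × 10⁸ m

5.3 × 10⁸ m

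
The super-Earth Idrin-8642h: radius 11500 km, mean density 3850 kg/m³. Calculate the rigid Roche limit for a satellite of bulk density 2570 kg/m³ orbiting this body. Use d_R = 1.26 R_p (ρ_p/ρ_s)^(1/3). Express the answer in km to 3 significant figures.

d_R = 1.26 × 11500 km × (3850/2570)^(1/3)
    = 16600 km

16600 km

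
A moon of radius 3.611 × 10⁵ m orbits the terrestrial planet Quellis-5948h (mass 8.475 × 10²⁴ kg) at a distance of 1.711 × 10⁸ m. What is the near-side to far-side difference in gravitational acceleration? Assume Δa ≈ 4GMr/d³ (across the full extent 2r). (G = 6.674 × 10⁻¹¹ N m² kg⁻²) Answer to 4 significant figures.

1.631 × 10⁻⁴ m/s²

a_tidal = 4GMr/d³
        = 4 × (6.674 × 10⁻¹¹) × (8.475 × 10²⁴) × (3.611 × 10⁵) / (1.711 × 10⁸)³
        = 1.631 × 10⁻⁴ m/s²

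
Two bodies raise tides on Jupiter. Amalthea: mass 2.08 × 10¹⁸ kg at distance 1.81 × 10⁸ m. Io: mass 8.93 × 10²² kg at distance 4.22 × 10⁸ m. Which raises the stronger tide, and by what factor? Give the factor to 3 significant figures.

Io, by a factor of ≈ 3390

Tidal acceleration ∝ M/d³, so compare M/d³ for each.
Amalthea: (2.08 × 10¹⁸) / (1.81 × 10⁸)³ = 3.508 × 10⁻⁷
Io: (8.93 × 10²²) / (4.22 × 10⁸)³ = 1.188 × 10⁻³
Ratio (larger/smaller) = 3390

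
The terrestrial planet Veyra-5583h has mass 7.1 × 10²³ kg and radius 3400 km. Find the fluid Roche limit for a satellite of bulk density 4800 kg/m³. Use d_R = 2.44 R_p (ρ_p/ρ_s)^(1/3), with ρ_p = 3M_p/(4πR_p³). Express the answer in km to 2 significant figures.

ρ_p = 3M_p/(4πR_p³) = 3 × (7.1 × 10²³) / (4π × (3.4 × 10⁶ m)³) = 4300 kg/m³
d_R = 2.44 × 3400 km × (4300/4800)^(1/3)
    = 8000 km

8000 km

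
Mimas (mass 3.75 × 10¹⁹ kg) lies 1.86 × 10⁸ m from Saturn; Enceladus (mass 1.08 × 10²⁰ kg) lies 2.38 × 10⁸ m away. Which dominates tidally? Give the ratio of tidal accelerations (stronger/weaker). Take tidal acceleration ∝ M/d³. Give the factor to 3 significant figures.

Enceladus, by a factor of ≈ 1.37

Tidal acceleration ∝ M/d³, so compare M/d³ for each.
Mimas: (3.75 × 10¹⁹) / (1.86 × 10⁸)³ = 5.828 × 10⁻⁶
Enceladus: (1.08 × 10²⁰) / (2.38 × 10⁸)³ = 8.011 × 10⁻⁶
Ratio (larger/smaller) = 1.37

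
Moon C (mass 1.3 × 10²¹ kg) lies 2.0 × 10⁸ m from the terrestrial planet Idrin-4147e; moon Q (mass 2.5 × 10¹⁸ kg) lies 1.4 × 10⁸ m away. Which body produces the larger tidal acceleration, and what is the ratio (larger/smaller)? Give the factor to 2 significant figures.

Moon C, by a factor of ≈ 180

Compare M/d³ for the two perturbers:
Moon C: (1.3 × 10²¹) / (2.0 × 10⁸)³ = 1.625 × 10⁻⁴
Moon Q: (2.5 × 10¹⁸) / (1.4 × 10⁸)³ = 9.111 × 10⁻⁷
Ratio (larger/smaller) = 180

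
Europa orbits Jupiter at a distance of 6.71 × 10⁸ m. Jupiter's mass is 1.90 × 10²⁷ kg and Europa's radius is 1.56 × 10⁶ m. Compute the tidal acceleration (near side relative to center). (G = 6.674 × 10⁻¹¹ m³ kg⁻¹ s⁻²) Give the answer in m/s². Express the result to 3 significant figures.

a_tidal = 2GMr/d³
        = 2 × (6.674 × 10⁻¹¹) × (1.90 × 10²⁷) × (1.56 × 10⁶) / (6.71 × 10⁸)³
        = 1.31 × 10⁻³ m/s²

1.31 × 10⁻³ m/s²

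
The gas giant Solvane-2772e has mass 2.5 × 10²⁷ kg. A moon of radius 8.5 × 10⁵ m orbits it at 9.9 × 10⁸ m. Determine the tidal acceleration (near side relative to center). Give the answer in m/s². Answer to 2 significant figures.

2.9 × 10⁻⁴ m/s²

The tidal stretch is the gradient of GM/d² times the body's extent r, hence the 1/d³ dependence.
Δa = 2GMr/d³
   = 2 × (6.674 × 10⁻¹¹) × (2.5 × 10²⁷) × (8.5 × 10⁵) / (9.9 × 10⁸)³
   = 2.9 × 10⁻⁴ m/s²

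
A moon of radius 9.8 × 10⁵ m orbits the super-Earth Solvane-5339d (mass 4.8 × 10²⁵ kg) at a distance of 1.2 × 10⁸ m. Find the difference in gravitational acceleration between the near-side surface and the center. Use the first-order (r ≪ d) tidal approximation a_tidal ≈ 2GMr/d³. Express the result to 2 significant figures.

3.6 × 10⁻³ m/s²

Δg = 2GMr/d³
   = 2 × (6.674 × 10⁻¹¹) × (4.8 × 10²⁵) × (9.8 × 10⁵) / (1.2 × 10⁸)³
   = 3.6 × 10⁻³ m/s²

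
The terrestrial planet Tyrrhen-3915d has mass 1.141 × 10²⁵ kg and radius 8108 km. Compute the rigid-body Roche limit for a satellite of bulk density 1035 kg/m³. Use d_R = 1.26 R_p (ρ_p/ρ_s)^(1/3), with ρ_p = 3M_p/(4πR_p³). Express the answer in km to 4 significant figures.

ρ_p = 3M_p/(4πR_p³) = 3 × (1.141 × 10²⁵) / (4π × (8.108 × 10⁶ m)³) = 5110 kg/m³
d_R = 1.26 × 8108 km × (5110/1035)^(1/3)
    = 17400 km

17400 km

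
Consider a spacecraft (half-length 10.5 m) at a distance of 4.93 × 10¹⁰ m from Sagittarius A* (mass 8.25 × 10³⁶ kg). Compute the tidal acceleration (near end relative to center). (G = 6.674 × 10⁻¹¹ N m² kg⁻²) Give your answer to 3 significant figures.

9.65 × 10⁻⁵ m/s²

Differencing GM/(d−r)² and GM/d² to first order in r/d gives 2GMr/d³.
a_tidal = 2GMr/d³
        = 2 × (6.674 × 10⁻¹¹) × (8.25 × 10³⁶) × (10.5) / (4.93 × 10¹⁰)³
        = 9.65 × 10⁻⁵ m/s²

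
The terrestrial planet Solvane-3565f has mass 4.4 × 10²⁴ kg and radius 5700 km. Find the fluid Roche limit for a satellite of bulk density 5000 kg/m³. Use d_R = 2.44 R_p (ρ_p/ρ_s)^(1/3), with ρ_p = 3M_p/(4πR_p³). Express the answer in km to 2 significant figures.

ρ_p = 3M_p/(4πR_p³) = 3 × (4.4 × 10²⁴) / (4π × (5.7 × 10⁶ m)³) = 5700 kg/m³
d_R = 2.44 × 5700 km × (5700/5000)^(1/3)
    = 15000 km

15000 km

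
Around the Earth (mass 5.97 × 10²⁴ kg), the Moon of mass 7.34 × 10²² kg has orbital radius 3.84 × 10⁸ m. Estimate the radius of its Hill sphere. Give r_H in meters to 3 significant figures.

6.15 × 10⁷ m

r_H ≈ a (m/3M)^(1/3)
    = (3.84 × 10⁸) × (7.34 × 10²² / (3 × 5.97 × 10²⁴))^(1/3)
    = 6.15 × 10⁷ m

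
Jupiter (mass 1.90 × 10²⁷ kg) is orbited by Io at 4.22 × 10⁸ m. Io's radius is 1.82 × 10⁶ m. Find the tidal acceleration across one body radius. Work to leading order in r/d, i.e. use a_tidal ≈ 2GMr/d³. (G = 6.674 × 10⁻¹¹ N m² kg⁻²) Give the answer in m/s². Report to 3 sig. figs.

6.14 × 10⁻³ m/s²

Δg = 2GMr/d³
   = 2 × (6.674 × 10⁻¹¹) × (1.90 × 10²⁷) × (1.82 × 10⁶) / (4.22 × 10⁸)³
   = 6.14 × 10⁻³ m/s²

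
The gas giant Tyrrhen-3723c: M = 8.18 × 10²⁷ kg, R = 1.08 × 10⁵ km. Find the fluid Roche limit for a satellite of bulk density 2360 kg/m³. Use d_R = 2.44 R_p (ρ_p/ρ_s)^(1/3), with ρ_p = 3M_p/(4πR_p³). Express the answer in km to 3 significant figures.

ρ_p = 3M_p/(4πR_p³) = 3 × (8.18 × 10²⁷) / (4π × (1.08 × 10⁸ m)³) = 1550 kg/m³
d_R = 2.44 × 1.08 × 10⁵ km × (1550/2360)^(1/3)
    = 2.29 × 10⁵ km

2.29 × 10⁵ km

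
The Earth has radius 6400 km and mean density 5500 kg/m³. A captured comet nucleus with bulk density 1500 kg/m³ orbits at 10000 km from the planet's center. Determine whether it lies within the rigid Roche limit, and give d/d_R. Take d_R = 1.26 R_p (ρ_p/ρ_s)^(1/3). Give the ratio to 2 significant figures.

d_R = 1.26 × (6400 km) × (5500/1500)^(1/3) = 12430 km
d/d_R = (10000) / (12430) = 0.80
Since d/d_R < 1, the body is inside the Roche limit.

inside; d/d_R ≈ 0.80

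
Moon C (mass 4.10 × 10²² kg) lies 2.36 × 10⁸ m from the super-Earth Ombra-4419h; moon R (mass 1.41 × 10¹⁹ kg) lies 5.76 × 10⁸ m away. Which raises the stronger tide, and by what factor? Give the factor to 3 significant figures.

Moon C, by a factor of ≈ 42300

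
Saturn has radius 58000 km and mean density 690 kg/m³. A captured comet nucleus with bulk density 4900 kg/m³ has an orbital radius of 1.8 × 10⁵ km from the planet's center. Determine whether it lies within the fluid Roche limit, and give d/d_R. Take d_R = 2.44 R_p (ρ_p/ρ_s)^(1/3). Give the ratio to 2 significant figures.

d_R = 2.44 × (58000 km) × (690/4900)^(1/3) = 73630 km
d/d_R = (1.8 × 10⁵) / (73630) = 2.4
Since d/d_R > 1, the body is outside the Roche limit.

outside; d/d_R ≈ 2.4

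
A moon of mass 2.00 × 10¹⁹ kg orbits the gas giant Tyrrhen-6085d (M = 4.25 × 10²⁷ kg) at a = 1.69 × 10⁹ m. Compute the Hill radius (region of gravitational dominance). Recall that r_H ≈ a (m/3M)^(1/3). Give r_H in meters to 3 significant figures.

1.96 × 10⁶ m

r_H ≈ a (m/3M)^(1/3)
    = (1.69 × 10⁹) × (2.00 × 10¹⁹ / (3 × 4.25 × 10²⁷))^(1/3)
    = 1.96 × 10⁶ m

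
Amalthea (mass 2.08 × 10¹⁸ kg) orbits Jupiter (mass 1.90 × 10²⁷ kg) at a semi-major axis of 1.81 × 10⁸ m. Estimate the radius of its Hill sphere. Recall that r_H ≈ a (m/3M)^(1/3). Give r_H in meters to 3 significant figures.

r_H ≈ a (m/3M)^(1/3)
    = (1.81 × 10⁸) × (2.08 × 10¹⁸ / (3 × 1.90 × 10²⁷))^(1/3)
    = 1.29 × 10⁵ m

1.29 × 10⁵ m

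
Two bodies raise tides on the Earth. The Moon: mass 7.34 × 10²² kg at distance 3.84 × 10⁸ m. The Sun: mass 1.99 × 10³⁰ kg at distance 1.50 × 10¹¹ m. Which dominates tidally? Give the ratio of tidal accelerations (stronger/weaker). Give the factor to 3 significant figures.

The Moon, by a factor of ≈ 2.20

Compare M/d³ for the two perturbers:
The Moon: (7.34 × 10²²) / (3.84 × 10⁸)³ = 1.296 × 10⁻³
The Sun: (1.99 × 10³⁰) / (1.50 × 10¹¹)³ = 5.896 × 10⁻⁴
Ratio (larger/smaller) = 2.20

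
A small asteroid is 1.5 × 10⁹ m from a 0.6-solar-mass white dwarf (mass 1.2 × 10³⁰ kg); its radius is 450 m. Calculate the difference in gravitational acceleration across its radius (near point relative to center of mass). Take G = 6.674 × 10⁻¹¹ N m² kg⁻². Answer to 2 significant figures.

a_tidal = 2GMr/d³
        = 2 × (6.674 × 10⁻¹¹) × (1.2 × 10³⁰) × (450) / (1.5 × 10⁹)³
        = 2.1 × 10⁻⁵ m/s²

2.1 × 10⁻⁵ m/s²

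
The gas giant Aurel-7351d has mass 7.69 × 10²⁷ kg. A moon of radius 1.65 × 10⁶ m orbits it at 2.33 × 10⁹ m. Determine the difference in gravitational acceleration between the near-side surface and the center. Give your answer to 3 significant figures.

1.34 × 10⁻⁴ m/s²

Since r ≪ d, expand the inverse-square field across one radius to get the leading 2GMr/d³ term.
a_tidal = 2GMr/d³
        = 2 × (6.674 × 10⁻¹¹) × (7.69 × 10²⁷) × (1.65 × 10⁶) / (2.33 × 10⁹)³
        = 1.34 × 10⁻⁴ m/s²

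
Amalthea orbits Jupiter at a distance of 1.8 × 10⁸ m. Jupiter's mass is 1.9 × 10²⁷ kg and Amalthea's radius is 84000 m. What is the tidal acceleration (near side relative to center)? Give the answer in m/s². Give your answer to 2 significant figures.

3.7 × 10⁻³ m/s²

Δg = 2GMr/d³
   = 2 × (6.674 × 10⁻¹¹) × (1.9 × 10²⁷) × (84000) / (1.8 × 10⁸)³
   = 3.7 × 10⁻³ m/s²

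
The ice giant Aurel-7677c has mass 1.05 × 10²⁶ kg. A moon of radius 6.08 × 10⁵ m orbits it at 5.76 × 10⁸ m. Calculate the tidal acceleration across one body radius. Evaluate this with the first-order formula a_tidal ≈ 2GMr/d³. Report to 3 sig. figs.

4.46 × 10⁻⁵ m/s²

Differencing GM/(d−r)² and GM/d² to first order in r/d gives 2GMr/d³.
a_tidal = 2GMr/d³
        = 2 × (6.674 × 10⁻¹¹) × (1.05 × 10²⁶) × (6.08 × 10⁵) / (5.76 × 10⁸)³
        = 4.46 × 10⁻⁵ m/s²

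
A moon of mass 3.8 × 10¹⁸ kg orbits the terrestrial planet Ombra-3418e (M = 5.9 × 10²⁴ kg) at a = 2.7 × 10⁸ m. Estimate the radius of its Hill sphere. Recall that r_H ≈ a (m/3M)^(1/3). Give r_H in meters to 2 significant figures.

r_H ≈ a (m/3M)^(1/3)
    = (2.7 × 10⁸) × (3.8 × 10¹⁸ / (3 × 5.9 × 10²⁴))^(1/3)
    = 1.6 × 10⁶ m

1.6 × 10⁶ m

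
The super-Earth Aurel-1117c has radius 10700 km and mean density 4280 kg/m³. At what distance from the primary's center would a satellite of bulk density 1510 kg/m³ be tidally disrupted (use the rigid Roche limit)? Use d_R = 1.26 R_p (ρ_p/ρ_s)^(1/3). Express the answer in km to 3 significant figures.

d_R = 1.26 × 10700 km × (4280/1510)^(1/3)
    = 19100 km

19100 km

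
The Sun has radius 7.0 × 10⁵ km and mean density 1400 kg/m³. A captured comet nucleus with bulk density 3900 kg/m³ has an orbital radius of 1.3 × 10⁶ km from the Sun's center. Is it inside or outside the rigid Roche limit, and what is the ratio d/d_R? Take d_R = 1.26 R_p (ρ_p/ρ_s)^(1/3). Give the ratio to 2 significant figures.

outside; d/d_R ≈ 2.1

d_R = 1.26 × (7.0 × 10⁵ km) × (1400/3900)^(1/3) = 6.268 × 10⁵ km
d/d_R = (1.3 × 10⁶) / (6.268 × 10⁵) = 2.1
Since d/d_R > 1, the body is outside the Roche limit.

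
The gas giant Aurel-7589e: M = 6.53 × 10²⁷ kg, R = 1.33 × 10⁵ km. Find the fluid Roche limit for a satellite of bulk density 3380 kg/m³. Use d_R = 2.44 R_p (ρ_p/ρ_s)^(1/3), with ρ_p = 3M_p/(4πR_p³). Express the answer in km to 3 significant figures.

ρ_p = 3M_p/(4πR_p³) = 3 × (6.53 × 10²⁷) / (4π × (1.33 × 10⁸ m)³) = 663 kg/m³
d_R = 2.44 × 1.33 × 10⁵ km × (663/3380)^(1/3)
    = 1.89 × 10⁵ km

1.89 × 10⁵ km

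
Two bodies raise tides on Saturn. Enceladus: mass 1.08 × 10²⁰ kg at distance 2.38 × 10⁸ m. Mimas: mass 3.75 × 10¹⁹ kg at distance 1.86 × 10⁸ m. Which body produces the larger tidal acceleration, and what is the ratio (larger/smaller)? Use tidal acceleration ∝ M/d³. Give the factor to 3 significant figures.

The tide-raising term goes as M/d³ (the gradient of a 1/d² field).
Enceladus: (1.08 × 10²⁰) / (2.38 × 10⁸)³ = 8.011 × 10⁻⁶
Mimas: (3.75 × 10¹⁹) / (1.86 × 10⁸)³ = 5.828 × 10⁻⁶
Ratio (larger/smaller) = 1.37

Enceladus, by a factor of ≈ 1.37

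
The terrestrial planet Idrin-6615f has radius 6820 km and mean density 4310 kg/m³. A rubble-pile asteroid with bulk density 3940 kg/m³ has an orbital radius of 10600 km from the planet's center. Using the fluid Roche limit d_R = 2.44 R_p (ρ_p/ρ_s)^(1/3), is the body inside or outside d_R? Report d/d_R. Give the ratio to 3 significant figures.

d_R = 2.44 × (6820 km) × (4310/3940)^(1/3) = 17150 km
d/d_R = (10600) / (17150) = 0.618
Since d/d_R < 1, the body is inside the Roche limit.

inside; d/d_R ≈ 0.618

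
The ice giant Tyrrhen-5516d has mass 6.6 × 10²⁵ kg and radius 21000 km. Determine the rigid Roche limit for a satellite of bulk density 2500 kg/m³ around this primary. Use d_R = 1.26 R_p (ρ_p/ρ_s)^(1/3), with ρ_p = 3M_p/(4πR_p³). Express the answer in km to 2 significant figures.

ρ_p = 3M_p/(4πR_p³) = 3 × (6.6 × 10²⁵) / (4π × (2.1 × 10⁷ m)³) = 1700 kg/m³
d_R = 1.26 × 21000 km × (1700/2500)^(1/3)
    = 23000 km

23000 km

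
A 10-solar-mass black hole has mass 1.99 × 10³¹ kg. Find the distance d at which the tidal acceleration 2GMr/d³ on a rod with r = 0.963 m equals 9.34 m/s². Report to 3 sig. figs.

2GMr/d³ = a_tidal  ⇒  d = (2GMr / a_tidal)^(1/3)
d = (2 × 6.674×10⁻¹¹ × (1.99 × 10³¹) × (0.963) / (9.34))^(1/3)
  = 6.49 × 10⁶ m

6.49 × 10⁶ m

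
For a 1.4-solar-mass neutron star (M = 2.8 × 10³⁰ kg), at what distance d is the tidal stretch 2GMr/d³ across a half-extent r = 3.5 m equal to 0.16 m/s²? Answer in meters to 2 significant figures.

2.0 × 10⁷ m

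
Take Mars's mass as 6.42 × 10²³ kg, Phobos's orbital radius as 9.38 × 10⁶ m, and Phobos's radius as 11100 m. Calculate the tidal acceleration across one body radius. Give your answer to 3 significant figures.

1.15 × 10⁻³ m/s²

a_tidal = 2GMr/d³
        = 2 × (6.674 × 10⁻¹¹) × (6.42 × 10²³) × (11100) / (9.38 × 10⁶)³
        = 1.15 × 10⁻³ m/s²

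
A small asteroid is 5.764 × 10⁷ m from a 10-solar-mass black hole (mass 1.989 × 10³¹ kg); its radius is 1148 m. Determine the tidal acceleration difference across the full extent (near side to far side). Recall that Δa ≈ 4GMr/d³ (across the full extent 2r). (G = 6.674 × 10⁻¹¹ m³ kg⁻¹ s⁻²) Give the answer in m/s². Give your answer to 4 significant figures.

3.183 × 10¹ m/s²

Δg = 4GMr/d³
   = 4 × (6.674 × 10⁻¹¹) × (1.989 × 10³¹) × (1148) / (5.764 × 10⁷)³
   = 3.183 × 10¹ m/s²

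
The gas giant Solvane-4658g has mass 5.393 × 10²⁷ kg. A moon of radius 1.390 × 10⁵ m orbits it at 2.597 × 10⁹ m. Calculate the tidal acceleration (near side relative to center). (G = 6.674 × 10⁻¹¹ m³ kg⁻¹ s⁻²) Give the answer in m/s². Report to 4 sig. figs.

5.713 × 10⁻⁶ m/s²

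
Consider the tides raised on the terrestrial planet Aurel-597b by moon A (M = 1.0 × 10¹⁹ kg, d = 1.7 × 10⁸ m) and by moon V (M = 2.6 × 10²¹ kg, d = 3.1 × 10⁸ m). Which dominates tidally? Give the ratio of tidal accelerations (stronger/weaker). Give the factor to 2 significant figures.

Tidal stretch scales as M/d³; compute that for each body.
Moon A: (1.0 × 10¹⁹) / (1.7 × 10⁸)³ = 2.035 × 10⁻⁶
Moon V: (2.6 × 10²¹) / (3.1 × 10⁸)³ = 8.727 × 10⁻⁵
Ratio (larger/smaller) = 43

Moon V, by a factor of ≈ 43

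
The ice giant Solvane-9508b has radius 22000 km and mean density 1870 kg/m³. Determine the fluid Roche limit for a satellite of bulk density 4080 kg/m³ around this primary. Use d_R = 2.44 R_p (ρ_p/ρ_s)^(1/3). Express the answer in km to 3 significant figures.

41400 km

d_R = 2.44 × 22000 km × (1870/4080)^(1/3)
    = 41400 km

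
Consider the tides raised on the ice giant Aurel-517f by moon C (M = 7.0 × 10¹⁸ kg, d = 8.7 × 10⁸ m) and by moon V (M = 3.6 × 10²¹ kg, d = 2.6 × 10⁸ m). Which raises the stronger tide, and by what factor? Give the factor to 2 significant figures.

Moon V, by a factor of ≈ 19000

The tide-raising term goes as M/d³ (the gradient of a 1/d² field).
Moon C: (7.0 × 10¹⁸) / (8.7 × 10⁸)³ = 1.063 × 10⁻⁸
Moon V: (3.6 × 10²¹) / (2.6 × 10⁸)³ = 2.048 × 10⁻⁴
Ratio (larger/smaller) = 19000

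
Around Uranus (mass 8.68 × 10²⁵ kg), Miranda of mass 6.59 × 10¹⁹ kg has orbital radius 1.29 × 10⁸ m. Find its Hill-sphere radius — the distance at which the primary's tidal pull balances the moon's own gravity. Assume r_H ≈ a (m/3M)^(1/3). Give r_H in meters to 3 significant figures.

r_H ≈ a (m/3M)^(1/3)
    = (1.29 × 10⁸) × (6.59 × 10¹⁹ / (3 × 8.68 × 10²⁵))^(1/3)
    = 8.16 × 10⁵ m

8.16 × 10⁵ m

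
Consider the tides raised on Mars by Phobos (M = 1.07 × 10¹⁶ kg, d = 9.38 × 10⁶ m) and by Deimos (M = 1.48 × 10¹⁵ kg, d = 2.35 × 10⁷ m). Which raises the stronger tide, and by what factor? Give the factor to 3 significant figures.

The tide-raising term goes as M/d³ (the gradient of a 1/d² field).
Phobos: (1.07 × 10¹⁶) / (9.38 × 10⁶)³ = 1.297 × 10⁻⁵
Deimos: (1.48 × 10¹⁵) / (2.35 × 10⁷)³ = 1.140 × 10⁻⁷
Ratio (larger/smaller) = 114

Phobos, by a factor of ≈ 114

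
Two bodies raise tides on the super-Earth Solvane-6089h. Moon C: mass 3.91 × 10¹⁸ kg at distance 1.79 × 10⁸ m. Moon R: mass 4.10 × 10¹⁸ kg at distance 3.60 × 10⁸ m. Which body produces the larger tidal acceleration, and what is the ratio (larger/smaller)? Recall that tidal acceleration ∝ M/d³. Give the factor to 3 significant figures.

Moon C, by a factor of ≈ 7.76

Compare M/d³ for the two perturbers:
Moon C: (3.91 × 10¹⁸) / (1.79 × 10⁸)³ = 6.817 × 10⁻⁷
Moon R: (4.10 × 10¹⁸) / (3.60 × 10⁸)³ = 8.788 × 10⁻⁸
Ratio (larger/smaller) = 7.76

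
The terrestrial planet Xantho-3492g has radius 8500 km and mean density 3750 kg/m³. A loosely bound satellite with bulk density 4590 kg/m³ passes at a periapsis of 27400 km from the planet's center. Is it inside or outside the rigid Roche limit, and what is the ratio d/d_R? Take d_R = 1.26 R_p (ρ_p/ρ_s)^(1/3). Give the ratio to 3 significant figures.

outside; d/d_R ≈ 2.74

d_R = 1.26 × (8500 km) × (3750/4590)^(1/3) = 10010 km
d/d_R = (27400) / (10010) = 2.74
Since d/d_R > 1, the body is outside the Roche limit.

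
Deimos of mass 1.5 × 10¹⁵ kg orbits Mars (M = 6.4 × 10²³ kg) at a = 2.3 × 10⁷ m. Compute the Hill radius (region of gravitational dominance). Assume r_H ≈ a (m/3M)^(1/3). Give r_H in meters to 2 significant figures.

2.1 × 10⁴ m

r_H ≈ a (m/3M)^(1/3)
    = (2.3 × 10⁷) × (1.5 × 10¹⁵ / (3 × 6.4 × 10²³))^(1/3)
    = 2.1 × 10⁴ m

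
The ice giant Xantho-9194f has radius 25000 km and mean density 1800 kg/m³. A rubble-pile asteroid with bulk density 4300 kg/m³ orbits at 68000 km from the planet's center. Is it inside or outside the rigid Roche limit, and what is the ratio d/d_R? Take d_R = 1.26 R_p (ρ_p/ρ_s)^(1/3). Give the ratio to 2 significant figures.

d_R = 1.26 × (25000 km) × (1800/4300)^(1/3) = 23560 km
d/d_R = (68000) / (23560) = 2.9
Since d/d_R > 1, the body is outside the Roche limit.

outside; d/d_R ≈ 2.9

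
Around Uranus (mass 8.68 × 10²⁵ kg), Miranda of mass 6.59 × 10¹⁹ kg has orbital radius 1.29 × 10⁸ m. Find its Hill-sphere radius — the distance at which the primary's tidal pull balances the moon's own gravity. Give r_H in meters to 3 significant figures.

8.16 × 10⁵ m

r_H ≈ a (m/3M)^(1/3)
    = (1.29 × 10⁸) × (6.59 × 10¹⁹ / (3 × 8.68 × 10²⁵))^(1/3)
    = 8.16 × 10⁵ m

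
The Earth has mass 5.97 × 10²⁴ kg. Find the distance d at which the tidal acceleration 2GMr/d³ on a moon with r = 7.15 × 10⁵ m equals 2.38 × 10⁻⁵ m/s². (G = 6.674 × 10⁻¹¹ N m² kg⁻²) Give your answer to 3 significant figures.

2.88 × 10⁸ m

2GMr/d³ = a_tidal  ⇒  d = (2GMr / a_tidal)^(1/3)
d = (2 × 6.674×10⁻¹¹ × (5.97 × 10²⁴) × (7.15 × 10⁵) / (2.38 × 10⁻⁵))^(1/3)
  = 2.88 × 10⁸ m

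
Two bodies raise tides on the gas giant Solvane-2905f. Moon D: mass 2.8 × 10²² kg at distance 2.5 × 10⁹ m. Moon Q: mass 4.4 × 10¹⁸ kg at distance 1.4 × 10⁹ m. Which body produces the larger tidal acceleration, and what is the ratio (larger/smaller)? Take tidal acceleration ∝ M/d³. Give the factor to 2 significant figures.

Moon D, by a factor of ≈ 1100

Tidal acceleration ∝ M/d³, so compare M/d³ for each.
Moon D: (2.8 × 10²²) / (2.5 × 10⁹)³ = 1.792 × 10⁻⁶
Moon Q: (4.4 × 10¹⁸) / (1.4 × 10⁹)³ = 1.603 × 10⁻⁹
Ratio (larger/smaller) = 1100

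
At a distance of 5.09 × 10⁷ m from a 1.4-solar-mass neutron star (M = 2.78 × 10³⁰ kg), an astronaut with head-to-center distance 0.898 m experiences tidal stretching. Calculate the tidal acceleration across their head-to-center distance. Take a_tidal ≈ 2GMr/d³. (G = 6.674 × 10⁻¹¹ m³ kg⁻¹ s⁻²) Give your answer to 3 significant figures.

The tidal stretch is the gradient of GM/d² times the body's extent r, hence the 1/d³ dependence.
a_tidal = 2GMr/d³
        = 2 × (6.674 × 10⁻¹¹) × (2.78 × 10³⁰) × (0.898) / (5.09 × 10⁷)³
        = 2.53 × 10⁻³ m/s²

2.53 × 10⁻³ m/s²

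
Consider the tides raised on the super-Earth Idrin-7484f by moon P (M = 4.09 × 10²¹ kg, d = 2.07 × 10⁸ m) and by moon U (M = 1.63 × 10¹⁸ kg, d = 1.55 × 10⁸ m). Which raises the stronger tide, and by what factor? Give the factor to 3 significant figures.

Moon P, by a factor of ≈ 1050

Tidal acceleration ∝ M/d³, so compare M/d³ for each.
Moon P: (4.09 × 10²¹) / (2.07 × 10⁸)³ = 4.611 × 10⁻⁴
Moon U: (1.63 × 10¹⁸) / (1.55 × 10⁸)³ = 4.377 × 10⁻⁷
Ratio (larger/smaller) = 1050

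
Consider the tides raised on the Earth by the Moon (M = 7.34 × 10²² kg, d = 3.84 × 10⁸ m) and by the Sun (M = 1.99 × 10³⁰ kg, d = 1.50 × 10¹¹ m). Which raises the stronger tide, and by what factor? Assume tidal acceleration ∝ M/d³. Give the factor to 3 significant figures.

Tidal stretch scales as M/d³; compute that for each body.
The Moon: (7.34 × 10²²) / (3.84 × 10⁸)³ = 1.296 × 10⁻³
The Sun: (1.99 × 10³⁰) / (1.50 × 10¹¹)³ = 5.896 × 10⁻⁴
Ratio (larger/smaller) = 2.20

The Moon, by a factor of ≈ 2.20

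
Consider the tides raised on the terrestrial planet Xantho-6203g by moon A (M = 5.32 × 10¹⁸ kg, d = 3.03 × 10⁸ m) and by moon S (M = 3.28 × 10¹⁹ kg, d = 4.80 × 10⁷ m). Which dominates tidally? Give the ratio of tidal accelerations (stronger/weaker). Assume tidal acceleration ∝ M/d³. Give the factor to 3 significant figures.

The tide-raising term goes as M/d³ (the gradient of a 1/d² field).
Moon A: (5.32 × 10¹⁸) / (3.03 × 10⁸)³ = 1.912 × 10⁻⁷
Moon S: (3.28 × 10¹⁹) / (4.80 × 10⁷)³ = 2.966 × 10⁻⁴
Ratio (larger/smaller) = 1550

Moon S, by a factor of ≈ 1550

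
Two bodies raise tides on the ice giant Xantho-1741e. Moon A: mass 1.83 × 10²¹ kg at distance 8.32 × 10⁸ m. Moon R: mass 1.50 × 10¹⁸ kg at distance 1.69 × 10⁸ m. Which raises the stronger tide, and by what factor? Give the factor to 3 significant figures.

Moon A, by a factor of ≈ 10.2

Tidal acceleration ∝ M/d³, so compare M/d³ for each.
Moon A: (1.83 × 10²¹) / (8.32 × 10⁸)³ = 3.177 × 10⁻⁶
Moon R: (1.50 × 10¹⁸) / (1.69 × 10⁸)³ = 3.108 × 10⁻⁷
Ratio (larger/smaller) = 10.2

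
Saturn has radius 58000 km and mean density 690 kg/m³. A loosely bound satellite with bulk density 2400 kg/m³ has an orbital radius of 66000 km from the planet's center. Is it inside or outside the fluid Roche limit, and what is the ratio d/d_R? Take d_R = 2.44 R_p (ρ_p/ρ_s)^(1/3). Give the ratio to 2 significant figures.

d_R = 2.44 × (58000 km) × (690/2400)^(1/3) = 93400 km
d/d_R = (66000) / (93400) = 0.71
Since d/d_R < 1, the body is inside the Roche limit.

inside; d/d_R ≈ 0.71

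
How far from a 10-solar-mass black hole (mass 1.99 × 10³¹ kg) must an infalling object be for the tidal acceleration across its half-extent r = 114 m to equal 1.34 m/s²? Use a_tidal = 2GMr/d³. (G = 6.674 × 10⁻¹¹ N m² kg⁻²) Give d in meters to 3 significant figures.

6.09 × 10⁷ m

2GMr/d³ = a_tidal  ⇒  d = (2GMr / a_tidal)^(1/3)
d = (2 × 6.674×10⁻¹¹ × (1.99 × 10³¹) × (114) / (1.34))^(1/3)
  = 6.09 × 10⁷ m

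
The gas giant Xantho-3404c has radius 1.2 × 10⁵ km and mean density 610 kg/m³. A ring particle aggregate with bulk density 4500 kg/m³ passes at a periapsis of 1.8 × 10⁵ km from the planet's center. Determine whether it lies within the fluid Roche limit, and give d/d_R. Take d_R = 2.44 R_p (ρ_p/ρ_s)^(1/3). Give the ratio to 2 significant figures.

d_R = 2.44 × (1.2 × 10⁵ km) × (610/4500)^(1/3) = 1.504 × 10⁵ km
d/d_R = (1.8 × 10⁵) / (1.504 × 10⁵) = 1.2
Since d/d_R > 1, the body is outside the Roche limit.

outside; d/d_R ≈ 1.2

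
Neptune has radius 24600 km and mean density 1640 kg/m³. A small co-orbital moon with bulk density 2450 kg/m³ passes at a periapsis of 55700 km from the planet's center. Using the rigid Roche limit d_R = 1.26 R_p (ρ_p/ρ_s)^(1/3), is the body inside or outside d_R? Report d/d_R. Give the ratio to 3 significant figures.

d_R = 1.26 × (24600 km) × (1640/2450)^(1/3) = 27110 km
d/d_R = (55700) / (27110) = 2.05
Since d/d_R > 1, the body is outside the Roche limit.

outside; d/d_R ≈ 2.05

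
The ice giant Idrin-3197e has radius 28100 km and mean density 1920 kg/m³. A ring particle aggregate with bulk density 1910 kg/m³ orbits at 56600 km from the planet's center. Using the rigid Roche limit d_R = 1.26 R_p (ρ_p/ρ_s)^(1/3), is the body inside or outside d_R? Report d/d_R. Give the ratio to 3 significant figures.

outside; d/d_R ≈ 1.60

d_R = 1.26 × (28100 km) × (1920/1910)^(1/3) = 35470 km
d/d_R = (56600) / (35470) = 1.60
Since d/d_R > 1, the body is outside the Roche limit.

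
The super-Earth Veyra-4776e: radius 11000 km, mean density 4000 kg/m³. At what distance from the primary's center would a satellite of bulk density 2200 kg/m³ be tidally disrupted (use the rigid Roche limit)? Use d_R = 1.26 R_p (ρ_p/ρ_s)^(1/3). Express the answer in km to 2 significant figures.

d_R = 1.26 × 11000 km × (4000/2200)^(1/3)
    = 17000 km

17000 km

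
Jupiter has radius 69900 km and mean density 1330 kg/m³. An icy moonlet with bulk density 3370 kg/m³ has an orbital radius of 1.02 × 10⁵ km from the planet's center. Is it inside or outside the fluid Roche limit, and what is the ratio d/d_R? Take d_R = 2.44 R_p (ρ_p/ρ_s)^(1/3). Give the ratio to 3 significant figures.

inside; d/d_R ≈ 0.815

d_R = 2.44 × (69900 km) × (1330/3370)^(1/3) = 1.251 × 10⁵ km
d/d_R = (1.02 × 10⁵) / (1.251 × 10⁵) = 0.815
Since d/d_R < 1, the body is inside the Roche limit.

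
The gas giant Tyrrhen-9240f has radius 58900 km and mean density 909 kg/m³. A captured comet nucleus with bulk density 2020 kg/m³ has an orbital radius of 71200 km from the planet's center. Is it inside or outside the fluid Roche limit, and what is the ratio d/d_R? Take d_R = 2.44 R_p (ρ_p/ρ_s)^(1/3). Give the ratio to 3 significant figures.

d_R = 2.44 × (58900 km) × (909/2020)^(1/3) = 1.101 × 10⁵ km
d/d_R = (71200) / (1.101 × 10⁵) = 0.647
Since d/d_R < 1, the body is inside the Roche limit.

inside; d/d_R ≈ 0.647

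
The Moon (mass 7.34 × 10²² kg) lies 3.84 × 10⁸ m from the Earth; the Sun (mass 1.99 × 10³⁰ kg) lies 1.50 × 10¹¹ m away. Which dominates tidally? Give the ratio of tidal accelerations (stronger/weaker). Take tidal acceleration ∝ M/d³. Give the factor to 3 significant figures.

Tidal acceleration ∝ M/d³, so compare M/d³ for each.
The Moon: (7.34 × 10²²) / (3.84 × 10⁸)³ = 1.296 × 10⁻³
The Sun: (1.99 × 10³⁰) / (1.50 × 10¹¹)³ = 5.896 × 10⁻⁴
Ratio (larger/smaller) = 2.20

The Moon, by a factor of ≈ 2.20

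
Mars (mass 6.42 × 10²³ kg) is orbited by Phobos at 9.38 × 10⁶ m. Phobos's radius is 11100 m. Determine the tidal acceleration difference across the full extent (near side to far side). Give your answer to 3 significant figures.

2.31 × 10⁻³ m/s²

Δg = 4GMr/d³
   = 4 × (6.674 × 10⁻¹¹) × (6.42 × 10²³) × (11100) / (9.38 × 10⁶)³
   = 2.31 × 10⁻³ m/s²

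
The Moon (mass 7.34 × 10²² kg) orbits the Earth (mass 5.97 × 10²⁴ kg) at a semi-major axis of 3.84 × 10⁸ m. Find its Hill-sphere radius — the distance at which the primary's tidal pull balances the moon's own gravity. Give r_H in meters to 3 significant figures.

r_H ≈ a (m/3M)^(1/3)
    = (3.84 × 10⁸) × (7.34 × 10²² / (3 × 5.97 × 10²⁴))^(1/3)
    = 6.15 × 10⁷ m

6.15 × 10⁷ m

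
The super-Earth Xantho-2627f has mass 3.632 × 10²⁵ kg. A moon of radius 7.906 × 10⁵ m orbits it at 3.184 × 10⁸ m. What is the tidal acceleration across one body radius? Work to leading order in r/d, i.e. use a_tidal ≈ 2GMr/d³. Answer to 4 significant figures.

1.187 × 10⁻⁴ m/s²

Δa = 2GMr/d³
   = 2 × (6.674 × 10⁻¹¹) × (3.632 × 10²⁵) × (7.906 × 10⁵) / (3.184 × 10⁸)³
   = 1.187 × 10⁻⁴ m/s²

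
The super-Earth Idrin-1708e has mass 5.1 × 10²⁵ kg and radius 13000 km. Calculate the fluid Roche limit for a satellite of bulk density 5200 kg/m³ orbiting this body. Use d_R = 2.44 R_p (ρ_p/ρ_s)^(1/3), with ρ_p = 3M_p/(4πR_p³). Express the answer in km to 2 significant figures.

32000 km

ρ_p = 3M_p/(4πR_p³) = 3 × (5.1 × 10²⁵) / (4π × (1.3 × 10⁷ m)³) = 5500 kg/m³
d_R = 2.44 × 13000 km × (5500/5200)^(1/3)
    = 32000 km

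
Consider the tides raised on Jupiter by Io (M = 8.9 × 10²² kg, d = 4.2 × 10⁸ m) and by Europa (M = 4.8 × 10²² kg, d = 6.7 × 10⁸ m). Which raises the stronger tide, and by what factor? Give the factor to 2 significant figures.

The tide-raising term goes as M/d³ (the gradient of a 1/d² field).
Io: (8.9 × 10²²) / (4.2 × 10⁸)³ = 1.201 × 10⁻³
Europa: (4.8 × 10²²) / (6.7 × 10⁸)³ = 1.596 × 10⁻⁴
Ratio (larger/smaller) = 7.5

Io, by a factor of ≈ 7.5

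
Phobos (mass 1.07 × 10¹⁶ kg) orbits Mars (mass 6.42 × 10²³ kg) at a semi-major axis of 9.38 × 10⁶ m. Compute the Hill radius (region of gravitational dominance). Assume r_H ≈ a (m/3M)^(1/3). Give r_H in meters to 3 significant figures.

r_H ≈ a (m/3M)^(1/3)
    = (9.38 × 10⁶) × (1.07 × 10¹⁶ / (3 × 6.42 × 10²³))^(1/3)
    = 1.66 × 10⁴ m

1.66 × 10⁴ m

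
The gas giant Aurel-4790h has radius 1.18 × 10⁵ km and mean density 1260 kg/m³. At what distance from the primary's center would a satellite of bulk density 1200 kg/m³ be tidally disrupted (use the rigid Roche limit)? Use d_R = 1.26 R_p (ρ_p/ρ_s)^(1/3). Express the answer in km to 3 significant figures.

d_R = 1.26 × 1.18 × 10⁵ km × (1260/1200)^(1/3)
    = 1.51 × 10⁵ km

1.51 × 10⁵ km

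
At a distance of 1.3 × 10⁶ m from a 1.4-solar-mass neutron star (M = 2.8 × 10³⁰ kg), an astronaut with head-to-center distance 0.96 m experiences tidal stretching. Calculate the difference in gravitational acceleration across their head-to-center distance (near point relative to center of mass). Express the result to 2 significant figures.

1.6 × 10² m/s²

The tidal stretch is the gradient of GM/d² times the body's extent r, hence the 1/d³ dependence.
a_tidal = 2GMr/d³
        = 2 × (6.674 × 10⁻¹¹) × (2.8 × 10³⁰) × (0.96) / (1.3 × 10⁶)³
        = 1.6 × 10² m/s²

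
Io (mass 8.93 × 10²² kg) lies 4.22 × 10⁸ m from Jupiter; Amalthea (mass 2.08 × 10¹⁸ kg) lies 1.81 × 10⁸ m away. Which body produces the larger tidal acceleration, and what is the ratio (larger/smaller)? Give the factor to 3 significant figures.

The tide-raising term goes as M/d³ (the gradient of a 1/d² field).
Io: (8.93 × 10²²) / (4.22 × 10⁸)³ = 1.188 × 10⁻³
Amalthea: (2.08 × 10¹⁸) / (1.81 × 10⁸)³ = 3.508 × 10⁻⁷
Ratio (larger/smaller) = 3390

Io, by a factor of ≈ 3390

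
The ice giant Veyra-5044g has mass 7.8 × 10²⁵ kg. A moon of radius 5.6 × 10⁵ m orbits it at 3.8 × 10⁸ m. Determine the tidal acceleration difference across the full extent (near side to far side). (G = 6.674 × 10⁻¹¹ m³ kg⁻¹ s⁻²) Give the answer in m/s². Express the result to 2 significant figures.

The field gradient is 2GM/d³; across the full diameter 2r the difference is 4GMr/d³.
a_tidal = 4GMr/d³
        = 4 × (6.674 × 10⁻¹¹) × (7.8 × 10²⁵) × (5.6 × 10⁵) / (3.8 × 10⁸)³
        = 2.1 × 10⁻⁴ m/s²

2.1 × 10⁻⁴ m/s²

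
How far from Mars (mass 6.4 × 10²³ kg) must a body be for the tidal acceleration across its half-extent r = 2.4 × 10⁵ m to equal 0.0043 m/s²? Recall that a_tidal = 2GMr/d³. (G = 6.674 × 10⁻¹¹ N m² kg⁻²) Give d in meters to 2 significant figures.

2GMr/d³ = a_tidal  ⇒  d = (2GMr / a_tidal)^(1/3)
d = (2 × 6.674×10⁻¹¹ × (6.4 × 10²³) × (2.4 × 10⁵) / (0.0043))^(1/3)
  = 1.7 × 10⁷ m

1.7 × 10⁷ m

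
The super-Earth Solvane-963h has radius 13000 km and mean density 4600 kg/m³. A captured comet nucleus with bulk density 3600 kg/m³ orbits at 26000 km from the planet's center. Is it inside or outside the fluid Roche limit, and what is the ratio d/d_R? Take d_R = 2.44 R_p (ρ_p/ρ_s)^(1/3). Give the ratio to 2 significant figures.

d_R = 2.44 × (13000 km) × (4600/3600)^(1/3) = 34420 km
d/d_R = (26000) / (34420) = 0.76
Since d/d_R < 1, the body is inside the Roche limit.

inside; d/d_R ≈ 0.76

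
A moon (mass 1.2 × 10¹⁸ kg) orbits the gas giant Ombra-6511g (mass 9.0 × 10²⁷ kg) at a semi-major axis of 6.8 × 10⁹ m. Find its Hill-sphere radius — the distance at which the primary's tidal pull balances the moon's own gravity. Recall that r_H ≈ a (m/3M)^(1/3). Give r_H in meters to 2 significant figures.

r_H ≈ a (m/3M)^(1/3)
    = (6.8 × 10⁹) × (1.2 × 10¹⁸ / (3 × 9.0 × 10²⁷))^(1/3)
    = 2.4 × 10⁶ m

2.4 × 10⁶ m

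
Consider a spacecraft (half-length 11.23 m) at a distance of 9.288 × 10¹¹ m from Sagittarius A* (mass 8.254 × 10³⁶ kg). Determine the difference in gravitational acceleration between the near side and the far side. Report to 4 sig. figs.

a_tidal = 4GMr/d³
        = 4 × (6.674 × 10⁻¹¹) × (8.254 × 10³⁶) × (11.23) / (9.288 × 10¹¹)³
        = 3.088 × 10⁻⁸ m/s²

3.088 × 10⁻⁸ m/s²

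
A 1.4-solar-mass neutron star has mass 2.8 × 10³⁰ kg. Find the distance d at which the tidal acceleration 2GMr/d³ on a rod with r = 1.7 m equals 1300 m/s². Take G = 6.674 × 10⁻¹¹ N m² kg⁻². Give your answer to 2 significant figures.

7.9 × 10⁵ m

2GMr/d³ = a_tidal  ⇒  d = (2GMr / a_tidal)^(1/3)
d = (2 × 6.674×10⁻¹¹ × (2.8 × 10³⁰) × (1.7) / (1300))^(1/3)
  = 7.9 × 10⁵ m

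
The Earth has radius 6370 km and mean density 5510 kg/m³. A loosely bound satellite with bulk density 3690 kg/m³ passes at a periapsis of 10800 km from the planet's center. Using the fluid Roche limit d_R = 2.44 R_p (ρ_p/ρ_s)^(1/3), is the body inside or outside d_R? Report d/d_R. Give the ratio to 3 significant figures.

d_R = 2.44 × (6370 km) × (5510/3690)^(1/3) = 17770 km
d/d_R = (10800) / (17770) = 0.608
Since d/d_R < 1, the body is inside the Roche limit.

inside; d/d_R ≈ 0.608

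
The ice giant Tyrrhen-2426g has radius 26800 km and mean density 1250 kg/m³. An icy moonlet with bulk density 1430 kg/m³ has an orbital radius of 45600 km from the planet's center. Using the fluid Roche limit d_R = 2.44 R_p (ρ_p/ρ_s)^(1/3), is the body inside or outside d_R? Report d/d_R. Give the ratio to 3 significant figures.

d_R = 2.44 × (26800 km) × (1250/1430)^(1/3) = 62520 km
d/d_R = (45600) / (62520) = 0.729
Since d/d_R < 1, the body is inside the Roche limit.

inside; d/d_R ≈ 0.729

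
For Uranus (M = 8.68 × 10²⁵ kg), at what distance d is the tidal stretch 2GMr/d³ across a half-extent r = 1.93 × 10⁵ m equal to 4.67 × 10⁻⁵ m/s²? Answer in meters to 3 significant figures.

2GMr/d³ = a_tidal  ⇒  d = (2GMr / a_tidal)^(1/3)
d = (2 × 6.674×10⁻¹¹ × (8.68 × 10²⁵) × (1.93 × 10⁵) / (4.67 × 10⁻⁵))^(1/3)
  = 3.63 × 10⁸ m

3.63 × 10⁸ m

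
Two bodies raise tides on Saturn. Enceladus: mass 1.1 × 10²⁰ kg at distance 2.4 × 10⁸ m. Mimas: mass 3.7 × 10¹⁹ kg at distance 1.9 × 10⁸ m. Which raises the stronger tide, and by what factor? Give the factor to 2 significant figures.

The tide-raising term goes as M/d³ (the gradient of a 1/d² field).
Enceladus: (1.1 × 10²⁰) / (2.4 × 10⁸)³ = 7.957 × 10⁻⁶
Mimas: (3.7 × 10¹⁹) / (1.9 × 10⁸)³ = 5.394 × 10⁻⁶
Ratio (larger/smaller) = 1.5

Enceladus, by a factor of ≈ 1.5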